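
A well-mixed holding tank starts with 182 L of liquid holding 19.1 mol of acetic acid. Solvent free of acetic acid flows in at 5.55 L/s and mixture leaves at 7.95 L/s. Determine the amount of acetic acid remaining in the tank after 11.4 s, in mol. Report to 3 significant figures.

Let m(t) be the amount of acetic acid. Volume: V(t) = V₀ + (Q_in − Q_out) t = 182 − 2.4000 t; V(11.4) = 154.64 L.
Solute balance: dm/dt = 0 − Q_out C = −Q_out m/V(t).
Separate: dm/m = −Q_out dt/V(t) ⇒ ln(m/m₀) = −(Q_out/(Q_in−Q_out)) ln(V/V₀).
m = m₀ (V₀/V)^(Q_out/(Q_in−Q_out)) = 19.1 × (182/154.64)^(-3.3125) = 11.135 mol.

11.1 mol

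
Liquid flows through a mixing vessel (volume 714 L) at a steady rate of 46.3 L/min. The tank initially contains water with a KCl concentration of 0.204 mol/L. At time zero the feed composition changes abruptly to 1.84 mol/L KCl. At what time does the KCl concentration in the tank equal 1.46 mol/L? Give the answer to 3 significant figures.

Species balance: V dC/dt = Q(C_in − C) ⇒ τ = V/Q = 15.421 min.
C(t) = C_in + (C₀ − C_in) e^(−t/τ). Set C = 1.46 and solve for t:
e^(−t/τ) = (C − C_in)/(C₀ − C_in) = (1.46 − 1.84)/(0.204 − 1.84) = 0.23227
t = −τ ln(…) = 15.421 × 1.4598 = 22.512 min.

22.5 min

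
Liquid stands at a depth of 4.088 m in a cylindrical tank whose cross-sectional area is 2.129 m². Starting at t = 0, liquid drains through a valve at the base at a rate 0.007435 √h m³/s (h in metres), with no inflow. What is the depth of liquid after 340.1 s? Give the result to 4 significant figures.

With no inflow, A dh/dt = −0.007435 √h.
This is separable: 2 d(√h)/dt = −0.007435/A, so √h = √h₀ − (0.007435/(2A)) t.
√h = √4.088 − 0.007435·340.1/(2·2.129) = 2.02188 − 0.593857 = 1.42802.
h = 1.42802² = 2.03925 m.

2.039 m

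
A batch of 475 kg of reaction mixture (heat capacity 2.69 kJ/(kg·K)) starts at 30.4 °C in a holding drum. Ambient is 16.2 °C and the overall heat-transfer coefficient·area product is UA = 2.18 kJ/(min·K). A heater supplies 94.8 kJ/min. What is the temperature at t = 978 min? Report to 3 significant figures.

Lumped-capacitance energy balance: M c_p dT/dt = UA(T_amb − T) + Q̇.
dT/dt = (T_ss − T)/τ with T_ss = T_amb + Q̇/UA = 16.2 + 94.8/2.18 = 59.686 °C, τ = M c_p/UA = 475·2.69/2.18 = 586.12 min.
T approaches T_ss exponentially: T(t) = T_ss + (T₀ − T_ss) e^(−t/τ).
T(978) = 59.686 + (-29.286)·0.18851 = 54.165 °C.

54.2 °C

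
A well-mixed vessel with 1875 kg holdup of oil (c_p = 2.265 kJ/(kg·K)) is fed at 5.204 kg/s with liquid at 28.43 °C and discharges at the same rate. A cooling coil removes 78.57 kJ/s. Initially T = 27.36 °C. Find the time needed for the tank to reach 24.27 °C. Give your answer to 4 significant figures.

First-law balance (no shaft work): M c_p dT/dt = ṁ c_p (T_in − T) − 78.57.
τ = M/ṁ = 360.300 s; T_ss = T_in − Q̇/(ṁ c_p) = 21.7642 °C.
T(t) = T_ss + (T₀ − T_ss) e^(−t/τ). Set T = 24.27:
e^(−t/τ) = (24.27 − 21.7642)/(27.36 − 21.7642) = 0.447799
t = −360.300 · ln(0.447799) = 289.469 s.

289.5 s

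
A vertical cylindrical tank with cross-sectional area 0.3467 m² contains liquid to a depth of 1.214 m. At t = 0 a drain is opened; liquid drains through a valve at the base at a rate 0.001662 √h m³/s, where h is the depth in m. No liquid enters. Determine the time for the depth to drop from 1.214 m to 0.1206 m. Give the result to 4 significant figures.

314.8 s

With no inflow, A dh/dt = −0.001662 √h.
Separate and integrate: 2(√h − √h₀) = −(0.001662/A) t.
t = 2A(√h₀ − √h)/0.001662 = 2·0.3467·(√1.214 − √0.1206)/0.001662
  = 0.693400 × (1.10182 − 0.347275) / 0.001662 = 314.801 s.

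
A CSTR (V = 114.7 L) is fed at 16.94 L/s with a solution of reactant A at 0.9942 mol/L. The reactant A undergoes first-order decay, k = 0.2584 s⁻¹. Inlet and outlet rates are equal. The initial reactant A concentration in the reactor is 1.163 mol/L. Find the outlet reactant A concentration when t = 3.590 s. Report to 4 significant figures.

0.5481 mol/L

Species balance: V dC/dt = Q C_in − Q C − k V C.
This is linear with rate a = Q/V + k = 0.406090 s⁻¹.
C_ss = Q C_in/(Q + kV) = 0.361578 mol/L; C(t) = C_ss + (C₀ − C_ss) e^(−a t).
C(3.590) = 0.361578 + (0.801422)·e^(−0.406090·3.590) = 0.361578 + (0.801422)·0.232733 = 0.548096 mol/L.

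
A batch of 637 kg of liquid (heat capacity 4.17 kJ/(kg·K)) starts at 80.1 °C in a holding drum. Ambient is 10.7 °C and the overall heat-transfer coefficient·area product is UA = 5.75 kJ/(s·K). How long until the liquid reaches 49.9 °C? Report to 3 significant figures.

First-law balance (no shaft work): M c_p dT/dt = −UA(T − T_amb).
τ = M c_p/UA = 461.96 s; T_ss = T_amb = 10.700 °C.
T(t) = T_ss + (T₀ − T_ss)e^(−t/τ); set T = 49.9:
t = −τ ln[(T − T_ss)/(T₀ − T_ss)] = −461.96 · ln(0.56484) = 263.88 s.

264 s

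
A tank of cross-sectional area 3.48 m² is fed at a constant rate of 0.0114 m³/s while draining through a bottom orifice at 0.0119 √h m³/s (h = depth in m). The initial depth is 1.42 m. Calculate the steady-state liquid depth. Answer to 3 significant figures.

0.918 m

A dh/dt = Q_in − 0.0119 √h. Steady state requires inflow = outflow:
Q_in = 0.0119 √h_ss ⇒ √h_ss = 0.0114/0.0119 = 0.95798.
h_ss = 0.95798² = 0.91773 m. (Since h₀ = 1.42 m > h_ss, the level will fall toward this value.)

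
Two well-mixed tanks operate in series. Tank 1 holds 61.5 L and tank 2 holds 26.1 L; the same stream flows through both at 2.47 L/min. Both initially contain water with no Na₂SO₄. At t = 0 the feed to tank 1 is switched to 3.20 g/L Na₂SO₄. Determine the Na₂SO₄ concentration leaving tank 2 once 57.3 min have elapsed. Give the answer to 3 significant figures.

Time constants: τᵢ = Vᵢ/Q for each well-mixed tank.
τ₁ = 61.5/2.47 = 24.899 min; τ₂ = 26.1/2.47 = 10.567 min.
Tank 1: C₁ = C_in(1 − e^(−t/τ₁)). Tank 2 (τ₁ ≠ τ₂): C₂ = C_in[1 − (τ₁ e^(−t/τ₁) − τ₂ e^(−t/τ₂))/(τ₁ − τ₂)].
At t = 57.3: e^(−t/τ₁) = 0.10013, e^(−t/τ₂) = 0.0044155.
C₂ = 3.20·[1 − (24.899·0.10013 − 10.567·0.0044155)/(14.332)] = 3.20·0.82931 = 2.6538 g/L.

2.65 g/L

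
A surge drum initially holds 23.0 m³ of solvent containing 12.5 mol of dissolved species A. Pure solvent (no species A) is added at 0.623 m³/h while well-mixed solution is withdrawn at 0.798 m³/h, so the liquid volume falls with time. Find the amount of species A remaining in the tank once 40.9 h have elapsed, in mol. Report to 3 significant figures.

Total volume: dV/dt = Q_in − Q_out = -0.17500 m³/h, so V(t) = 23.0 − 0.17500 t and V(40.9) = 15.842 m³.
Species balance (pure solvent in): dm/dt = −Q_out · m/V(t).
Separate: dm/m = −Q_out dt/V(t) ⇒ ln(m/m₀) = −(Q_out/(Q_in−Q_out)) ln(V/V₀).
m = m₀ (V₀/V)^(Q_out/(Q_in−Q_out)) = 12.5 × (23.0/15.842)^(-4.5600) = 2.2836 mol.

2.28 mol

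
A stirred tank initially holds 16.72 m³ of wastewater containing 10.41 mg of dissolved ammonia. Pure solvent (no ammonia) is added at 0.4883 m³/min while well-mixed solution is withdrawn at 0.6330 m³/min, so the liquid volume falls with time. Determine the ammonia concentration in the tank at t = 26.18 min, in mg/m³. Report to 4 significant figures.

0.2616 mg/m³

Let m(t) be the amount of ammonia. Volume: V(t) = V₀ + (Q_in − Q_out) t = 16.72 − 0.144700 t; V(26.18) = 12.9318 m³.
Species balance (pure solvent in): dm/dt = −Q_out · m/V(t).
dm/m = −Q_out dt/(V₀ − 0.144700 t); integrating gives ln(m/m₀) = −(Q_out/(Q_in−Q_out)) ln(V/V₀).
m = m₀ (V₀/V)^(Q_out/(Q_in−Q_out)) = 10.41 × (16.72/12.9318)^(-4.37457) = 3.38331 mg.
C = m/V = 3.38331/12.9318 = 0.261628 mg/m³.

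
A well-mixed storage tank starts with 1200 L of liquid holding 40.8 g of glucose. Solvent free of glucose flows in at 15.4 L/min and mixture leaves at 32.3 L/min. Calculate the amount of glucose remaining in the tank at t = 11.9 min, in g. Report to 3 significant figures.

28.7 g

Let m(t) be the amount of glucose. Volume: V(t) = V₀ + (Q_in − Q_out) t = 1200 − 16.900 t; V(11.9) = 998.89 L.
Solute balance: dm/dt = 0 − Q_out C = −Q_out m/V(t).
Separate: dm/m = −Q_out dt/V(t) ⇒ ln(m/m₀) = −(Q_out/(Q_in−Q_out)) ln(V/V₀).
m = m₀ (V₀/V)^(Q_out/(Q_in−Q_out)) = 40.8 × (1200/998.89)^(-1.9112) = 28.735 g.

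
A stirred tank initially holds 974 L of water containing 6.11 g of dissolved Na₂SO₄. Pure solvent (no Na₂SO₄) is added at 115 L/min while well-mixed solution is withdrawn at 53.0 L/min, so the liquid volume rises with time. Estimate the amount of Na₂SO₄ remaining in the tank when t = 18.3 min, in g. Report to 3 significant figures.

3.16 g

Let m(t) be the amount of Na₂SO₄. Volume: V(t) = V₀ + (Q_in − Q_out) t = 974 + 62.000 t; V(18.3) = 2108.6 L.
No Na₂SO₄ enters, so dm/dt = −Q_out · (m/V).
dm/m = −Q_out dt/(V₀ + 62.000 t); integrating gives ln(m/m₀) = −(Q_out/(Q_in−Q_out)) ln(V/V₀).
m = m₀ (V₀/V)^(Q_out/(Q_in−Q_out)) = 6.11 × (974/2108.6)^(0.85484) = 3.1572 g.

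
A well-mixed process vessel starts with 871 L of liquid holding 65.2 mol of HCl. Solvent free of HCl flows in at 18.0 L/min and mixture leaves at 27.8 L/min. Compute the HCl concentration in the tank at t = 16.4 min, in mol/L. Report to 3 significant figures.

0.0515 mol/L

Total volume: dV/dt = Q_in − Q_out = -9.8000 L/min, so V(t) = 871 − 9.8000 t and V(16.4) = 710.28 L.
Species balance (pure solvent in): dm/dt = −Q_out · m/V(t).
dm/m = −Q_out dt/(V₀ − 9.8000 t); integrating gives ln(m/m₀) = −(Q_out/(Q_in−Q_out)) ln(V/V₀).
m = m₀ (V₀/V)^(Q_out/(Q_in−Q_out)) = 65.2 × (871/710.28)^(-2.8367) = 36.555 mol.
C = m/V = 36.555/710.28 = 0.051465 mol/L.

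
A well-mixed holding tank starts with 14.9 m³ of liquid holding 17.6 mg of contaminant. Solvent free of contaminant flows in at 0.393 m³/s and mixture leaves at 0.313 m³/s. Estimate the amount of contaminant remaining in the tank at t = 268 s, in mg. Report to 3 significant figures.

Total volume: dV/dt = Q_in − Q_out = 0.080000 m³/s, so V(t) = 14.9 + 0.080000 t and V(268) = 36.340 m³.
Species balance (pure solvent in): dm/dt = −Q_out · m/V(t).
Separate: dm/m = −Q_out dt/V(t) ⇒ ln(m/m₀) = −(Q_out/(Q_in−Q_out)) ln(V/V₀).
m = m₀ (V₀/V)^(Q_out/(Q_in−Q_out)) = 17.6 × (14.9/36.340)^(3.9125) = 0.53777 mg.

0.538 mg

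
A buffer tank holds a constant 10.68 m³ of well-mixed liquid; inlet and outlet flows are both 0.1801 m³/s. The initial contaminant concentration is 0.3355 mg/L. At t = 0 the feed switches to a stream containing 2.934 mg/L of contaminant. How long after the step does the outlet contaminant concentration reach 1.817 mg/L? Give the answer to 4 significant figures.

50.07 s

Species balance: V dC/dt = Q(C_in − C) ⇒ τ = V/Q = 59.3004 s.
C(t) = C_in + (C₀ − C_in) e^(−t/τ). Set C = 1.817 and solve for t:
e^(−t/τ) = (C − C_in)/(C₀ − C_in) = (1.817 − 2.934)/(0.3355 − 2.934) = 0.429863
t = −τ ln(…) = 59.3004 × 0.844288 = 50.0666 s.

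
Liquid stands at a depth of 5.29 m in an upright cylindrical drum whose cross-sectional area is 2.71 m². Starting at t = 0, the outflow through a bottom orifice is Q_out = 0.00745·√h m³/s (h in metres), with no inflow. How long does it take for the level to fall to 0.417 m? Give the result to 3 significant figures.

A dh/dt = −Q_out = −0.00745 √h.
Separate and integrate: 2(√h − √h₀) = −(0.00745/A) t.
t = 2A(√h₀ − √h)/0.00745 = 2·2.71·(√5.29 − √0.417)/0.00745
  = 5.4200 × (2.3000 − 0.64576) / 0.00745 = 1203.5 s.

1200 s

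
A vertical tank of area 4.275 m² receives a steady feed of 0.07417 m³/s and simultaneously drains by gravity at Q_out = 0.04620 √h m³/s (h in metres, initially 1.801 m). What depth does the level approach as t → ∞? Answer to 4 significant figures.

2.577 m

Level balance: A dh/dt = 0.07417 − 0.04620 √h. Setting dh/dt = 0:
Q_in = 0.04620 √h_ss ⇒ √h_ss = 0.07417/0.04620 = 1.60541.
h_ss = 1.60541² = 2.57735 m. (Since h₀ = 1.801 m < h_ss, the level will rise toward this value.)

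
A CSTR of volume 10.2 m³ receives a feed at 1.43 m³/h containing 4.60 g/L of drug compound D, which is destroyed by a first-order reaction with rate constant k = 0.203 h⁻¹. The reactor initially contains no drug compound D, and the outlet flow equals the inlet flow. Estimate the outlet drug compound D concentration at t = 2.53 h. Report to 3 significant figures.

1.09 g/L

Species balance: V dC/dt = Q C_in − Q C − k V C.
dC/dt = (Q/V) C_in − (Q/V + k) C; effective rate a = Q/V + k = 0.14020 + 0.203 = 0.34320 h⁻¹.
C_ss = Q C_in/(Q + kV) = 1.8791 g/L; C(t) = C_ss + (C₀ − C_ss) e^(−a t).
C(2.53) = 1.8791 + (-1.8791)·e^(−0.34320·2.53) = 1.8791 + (-1.8791)·0.41967 = 1.0905 g/L.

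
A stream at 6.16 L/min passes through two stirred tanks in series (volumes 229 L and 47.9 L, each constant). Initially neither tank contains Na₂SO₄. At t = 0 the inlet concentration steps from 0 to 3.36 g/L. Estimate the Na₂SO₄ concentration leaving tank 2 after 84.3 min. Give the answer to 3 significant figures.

2.92 g/L

Each tank obeys Vᵢ dCᵢ/dt = Q(Cᵢ₋₁ − Cᵢ), so τᵢ = Vᵢ/Q.
τ₁ = 229/6.16 = 37.175 min; τ₂ = 47.9/6.16 = 7.7760 min.
Solving the cascade with C₁(0)=C₂(0)=0 gives C₂(t) = C_in[1 − (τ₁ e^(−t/τ₁) − τ₂ e^(−t/τ₂))/(τ₁ − τ₂)].
At t = 84.3: e^(−t/τ₁) = 0.10356, e^(−t/τ₂) = 1.9578e-05.
C₂ = 3.36·[1 − (37.175·0.10356 − 7.7760·1.9578e-05)/(29.399)] = 3.36·0.86906 = 2.9200 g/L.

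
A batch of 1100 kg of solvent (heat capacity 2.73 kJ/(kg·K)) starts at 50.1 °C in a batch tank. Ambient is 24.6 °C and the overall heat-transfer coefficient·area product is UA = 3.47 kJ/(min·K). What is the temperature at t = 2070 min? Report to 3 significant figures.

26.9 °C

Lumped-capacitance energy balance: M c_p dT/dt = UA(T_amb − T).
dT/dt = (T_ss − T)/τ with T_ss = T_amb = 24.600 °C, τ = M c_p/UA = 1100·2.73/3.47 = 865.42 min.
Solution: T(t) = T_ss + (T₀ − T_ss) e^(−t/τ).
T(2070) = 24.600 + (25.500)·0.091455 = 26.932 °C.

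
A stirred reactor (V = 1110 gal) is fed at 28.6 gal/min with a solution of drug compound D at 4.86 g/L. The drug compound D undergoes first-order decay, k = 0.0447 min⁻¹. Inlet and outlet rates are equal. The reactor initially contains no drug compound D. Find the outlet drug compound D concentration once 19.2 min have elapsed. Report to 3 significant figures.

1.32 g/L

Species balance: V dC/dt = Q C_in − Q C − k V C.
This is linear with rate a = Q/V + k = 0.070466 min⁻¹.
C_ss = Q C_in/(Q + kV) = 1.7771 g/L; C(t) = C_ss + (C₀ − C_ss) e^(−a t).
C(19.2) = 1.7771 + (-1.7771)·e^(−0.070466·19.2) = 1.7771 + (-1.7771)·0.25848 = 1.3177 g/L.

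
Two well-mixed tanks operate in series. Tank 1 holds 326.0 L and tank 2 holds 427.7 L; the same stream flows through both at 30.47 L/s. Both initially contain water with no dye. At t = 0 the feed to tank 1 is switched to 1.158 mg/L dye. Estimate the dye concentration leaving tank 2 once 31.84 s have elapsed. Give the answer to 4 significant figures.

Time constants: τᵢ = Vᵢ/Q for each well-mixed tank.
τ₁ = 326.0/30.47 = 10.6990 s; τ₂ = 427.7/30.47 = 14.0368 s.
Tank 1: C₁ = C_in(1 − e^(−t/τ₁)). Tank 2 (τ₁ ≠ τ₂): C₂ = C_in[1 − (τ₁ e^(−t/τ₁) − τ₂ e^(−t/τ₂))/(τ₁ − τ₂)].
At t = 31.84: e^(−t/τ₁) = 0.0509982, e^(−t/τ₂) = 0.103485.
C₂ = 1.158·[1 − (10.6990·0.0509982 − 14.0368·0.103485)/(-3.33771)] = 1.158·0.728269 = 0.843335 mg/L.

0.8433 mg/L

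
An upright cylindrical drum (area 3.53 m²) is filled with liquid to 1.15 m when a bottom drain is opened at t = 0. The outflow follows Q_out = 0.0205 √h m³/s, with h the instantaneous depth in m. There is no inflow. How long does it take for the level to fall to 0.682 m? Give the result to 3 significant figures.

Unsteady balance on liquid volume: A dh/dt = −0.0205 √h.
Separate and integrate: 2(√h − √h₀) = −(0.0205/A) t.
t = 2A(√h₀ − √h)/0.0205 = 2·3.53·(√1.15 − √0.682)/0.0205
  = 7.0600 × (1.0724 − 0.82583) / 0.0205 = 84.909 s.

84.9 s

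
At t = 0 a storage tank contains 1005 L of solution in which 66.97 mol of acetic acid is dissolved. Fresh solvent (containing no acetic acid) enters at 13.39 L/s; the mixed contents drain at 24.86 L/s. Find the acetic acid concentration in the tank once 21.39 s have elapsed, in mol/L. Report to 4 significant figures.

0.04806 mol/L

Total volume: dV/dt = Q_in − Q_out = -11.4700 L/s, so V(t) = 1005 − 11.4700 t and V(21.39) = 759.657 L.
Species balance (pure solvent in): dm/dt = −Q_out · m/V(t).
Separate: dm/m = −Q_out dt/V(t) ⇒ ln(m/m₀) = −(Q_out/(Q_in−Q_out)) ln(V/V₀).
m = m₀ (V₀/V)^(Q_out/(Q_in−Q_out)) = 66.97 × (1005/759.657)^(-2.16739) = 36.5121 mol.
C = m/V = 36.5121/759.657 = 0.0480639 mol/L.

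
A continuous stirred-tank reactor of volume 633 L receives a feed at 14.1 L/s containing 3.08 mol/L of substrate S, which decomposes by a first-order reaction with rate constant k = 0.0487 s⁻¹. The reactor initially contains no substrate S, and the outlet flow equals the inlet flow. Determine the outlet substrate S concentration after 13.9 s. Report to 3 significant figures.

0.606 mol/L

Species balance: V dC/dt = Q C_in − Q C − k V C.
dC/dt = (Q/V) C_in − (Q/V + k) C; effective rate a = Q/V + k = 0.022275 + 0.0487 = 0.070975 s⁻¹.
C_ss = Q C_in/(Q + kV) = 0.96663 mol/L; C(t) = C_ss + (C₀ − C_ss) e^(−a t).
C(13.9) = 0.96663 + (-0.96663)·e^(−0.070975·13.9) = 0.96663 + (-0.96663)·0.37286 = 0.60621 mol/L.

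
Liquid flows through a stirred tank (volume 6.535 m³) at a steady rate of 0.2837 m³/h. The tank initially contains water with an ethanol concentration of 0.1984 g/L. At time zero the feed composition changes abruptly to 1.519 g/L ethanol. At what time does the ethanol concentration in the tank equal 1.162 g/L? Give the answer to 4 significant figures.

30.13 h

Species balance on the tank: V dC/dt = Q(C_in − C), so τ = V/Q = 23.0349 h.
C(t) = C_in + (C₀ − C_in) e^(−t/τ). Set C = 1.162 and solve for t:
e^(−t/τ) = (C − C_in)/(C₀ − C_in) = (1.162 − 1.519)/(0.1984 − 1.519) = 0.270332
t = −τ ln(…) = 23.0349 × 1.30811 = 30.1321 h.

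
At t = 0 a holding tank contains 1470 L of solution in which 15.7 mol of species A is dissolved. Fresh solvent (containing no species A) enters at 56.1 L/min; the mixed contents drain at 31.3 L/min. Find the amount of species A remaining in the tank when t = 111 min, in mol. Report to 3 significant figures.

Total volume: dV/dt = Q_in − Q_out = 24.800 L/min, so V(t) = 1470 + 24.800 t and V(111) = 4222.8 L.
Solute balance: dm/dt = 0 − Q_out C = −Q_out m/V(t).
Separate: dm/m = −Q_out dt/V(t) ⇒ ln(m/m₀) = −(Q_out/(Q_in−Q_out)) ln(V/V₀).
m = m₀ (V₀/V)^(Q_out/(Q_in−Q_out)) = 15.7 × (1470/4222.8)^(1.2621) = 4.1448 mol.

4.14 mol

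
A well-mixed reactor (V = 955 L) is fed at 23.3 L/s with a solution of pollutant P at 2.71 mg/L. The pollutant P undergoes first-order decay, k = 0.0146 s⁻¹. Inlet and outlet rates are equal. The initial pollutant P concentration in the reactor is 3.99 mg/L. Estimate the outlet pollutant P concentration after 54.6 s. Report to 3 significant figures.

V dC/dt = Q(C_in − C) − k V C.
This is linear with rate a = Q/V + k = 0.038998 s⁻¹.
C_ss = Q C_in/(Q + kV) = 1.6954 mg/L; C(t) = C_ss + (C₀ − C_ss) e^(−a t).
C(54.6) = 1.6954 + (2.2946)·e^(−0.038998·54.6) = 1.6954 + (2.2946)·0.11892 = 1.9683 mg/L.

1.97 mg/L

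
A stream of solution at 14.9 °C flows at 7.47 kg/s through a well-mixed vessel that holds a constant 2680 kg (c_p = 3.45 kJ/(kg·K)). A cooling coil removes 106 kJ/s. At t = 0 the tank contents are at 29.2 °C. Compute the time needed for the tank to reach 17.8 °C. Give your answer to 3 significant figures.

346 s

M c_p dT/dt = ṁ c_p (T_in − T) − Q̇.
τ = M/ṁ = 358.77 s; T_ss = T_in − Q̇/(ṁ c_p) = 10.787 °C.
T(t) = T_ss + (T₀ − T_ss) e^(−t/τ). Set T = 17.8:
e^(−t/τ) = (17.8 − 10.787)/(29.2 − 10.787) = 0.38087
t = −358.77 · ln(0.38087) = 346.31 s.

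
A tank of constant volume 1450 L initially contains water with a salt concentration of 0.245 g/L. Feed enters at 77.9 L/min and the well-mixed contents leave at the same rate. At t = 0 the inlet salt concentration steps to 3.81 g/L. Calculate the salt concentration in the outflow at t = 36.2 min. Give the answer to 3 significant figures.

Species balance on the tank: V dC/dt = Q(C_in − C).
Rewrite as dC/dt + C/τ = C_in/τ, τ = V/Q = 18.614 min.
C approaches C_in exponentially: C(t) = C_in + (C₀ − C_in) e^(−t/τ).
C(36.2) = 3.81 + (0.245 − 3.81)·e^(−36.2/18.614) = 3.81 + (-3.5650)·0.14301 = 3.3002 g/L.

3.30 g/L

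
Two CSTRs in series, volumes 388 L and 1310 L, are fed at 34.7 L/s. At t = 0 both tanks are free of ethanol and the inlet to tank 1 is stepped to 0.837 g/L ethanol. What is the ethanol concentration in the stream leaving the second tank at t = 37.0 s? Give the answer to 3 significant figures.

Species balance on tank i: dCᵢ/dt = (Cᵢ₋₁ − Cᵢ)/τᵢ with τᵢ = Vᵢ/Q.
τ₁ = 388/34.7 = 11.182 s; τ₂ = 1310/34.7 = 37.752 s.
Tank 1: C₁ = C_in(1 − e^(−t/τ₁)). Tank 2 (τ₁ ≠ τ₂): C₂ = C_in[1 − (τ₁ e^(−t/τ₁) − τ₂ e^(−t/τ₂))/(τ₁ − τ₂)].
At t = 37.0: e^(−t/τ₁) = 0.036552, e^(−t/τ₂) = 0.37528.
C₂ = 0.837·[1 − (11.182·0.036552 − 37.752·0.37528)/(-26.571)] = 0.837·0.48217 = 0.40358 g/L.

0.404 g/L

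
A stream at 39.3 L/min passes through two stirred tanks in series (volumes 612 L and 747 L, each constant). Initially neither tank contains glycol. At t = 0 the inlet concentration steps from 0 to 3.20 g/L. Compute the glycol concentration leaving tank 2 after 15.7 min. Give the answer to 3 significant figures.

Species balance on tank i: dCᵢ/dt = (Cᵢ₋₁ − Cᵢ)/τᵢ with τᵢ = Vᵢ/Q.
τ₁ = 612/39.3 = 15.573 min; τ₂ = 747/39.3 = 19.008 min.
Tank 1: C₁ = C_in(1 − e^(−t/τ₁)). Tank 2 (τ₁ ≠ τ₂): C₂ = C_in[1 − (τ₁ e^(−t/τ₁) − τ₂ e^(−t/τ₂))/(τ₁ − τ₂)].
At t = 15.7: e^(−t/τ₁) = 0.36488, e^(−t/τ₂) = 0.43780.
C₂ = 3.20·[1 − (15.573·0.36488 − 19.008·0.43780)/(-3.4351)] = 3.20·0.23161 = 0.74115 g/L.

0.741 g/L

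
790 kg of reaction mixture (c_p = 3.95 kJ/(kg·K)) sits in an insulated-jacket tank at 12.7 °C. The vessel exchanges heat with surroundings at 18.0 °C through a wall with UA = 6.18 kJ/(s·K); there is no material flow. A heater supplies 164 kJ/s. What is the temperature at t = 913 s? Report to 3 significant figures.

Lumped-capacitance energy balance: M c_p dT/dt = UA(T_amb − T) + Q̇.
dT/dt = (T_ss − T)/τ with T_ss = T_amb + Q̇/UA = 18.0 + 164/6.18 = 44.537 °C, τ = M c_p/UA = 790·3.95/6.18 = 504.94 s.
Solution: T(t) = T_ss + (T₀ − T_ss) e^(−t/τ).
T(913) = 44.537 + (-31.837)·0.16396 = 39.317 °C.

39.3 °C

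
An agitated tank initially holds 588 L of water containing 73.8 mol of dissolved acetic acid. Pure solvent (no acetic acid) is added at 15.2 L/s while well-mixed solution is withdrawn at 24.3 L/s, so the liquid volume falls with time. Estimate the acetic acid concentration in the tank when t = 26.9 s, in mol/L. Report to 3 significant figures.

Let m(t) be the amount of acetic acid. Volume: V(t) = V₀ + (Q_in − Q_out) t = 588 − 9.1000 t; V(26.9) = 343.21 L.
Species balance (pure solvent in): dm/dt = −Q_out · m/V(t).
Separate: dm/m = −Q_out dt/V(t) ⇒ ln(m/m₀) = −(Q_out/(Q_in−Q_out)) ln(V/V₀).
m = m₀ (V₀/V)^(Q_out/(Q_in−Q_out)) = 73.8 × (588/343.21)^(-2.6703) = 17.526 mol.
C = m/V = 17.526/343.21 = 0.051065 mol/L.

0.0511 mol/L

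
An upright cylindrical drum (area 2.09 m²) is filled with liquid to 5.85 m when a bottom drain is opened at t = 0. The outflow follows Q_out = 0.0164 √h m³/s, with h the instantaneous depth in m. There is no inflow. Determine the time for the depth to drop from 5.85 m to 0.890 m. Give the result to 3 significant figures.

With no inflow, A dh/dt = −0.0164 √h.
∫ h^(−1/2) dh = −(0.0164/A) ∫ dt, giving 2√h = 2√h₀ − (0.0164/A) t.
t = 2A(√h₀ − √h)/0.0164 = 2·2.09·(√5.85 − √0.890)/0.0164
  = 4.1800 × (2.4187 − 0.94340) / 0.0164 = 376.02 s.

376 s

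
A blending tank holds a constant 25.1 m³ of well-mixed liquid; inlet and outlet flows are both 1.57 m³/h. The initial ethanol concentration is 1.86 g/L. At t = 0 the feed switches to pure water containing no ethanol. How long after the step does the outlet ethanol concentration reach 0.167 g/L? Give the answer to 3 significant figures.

Species balance: V dC/dt = Q(C_in − C) ⇒ τ = V/Q = 15.987 h.
C(t) = C_in + (C₀ − C_in) e^(−t/τ). Set C = 0.167 and solve for t:
e^(−t/τ) = (C − C_in)/(C₀ − C_in) = (0.167 − 0)/(1.86 − 0) = 0.089785
t = −τ ln(…) = 15.987 × 2.4103 = 38.535 h.

38.5 h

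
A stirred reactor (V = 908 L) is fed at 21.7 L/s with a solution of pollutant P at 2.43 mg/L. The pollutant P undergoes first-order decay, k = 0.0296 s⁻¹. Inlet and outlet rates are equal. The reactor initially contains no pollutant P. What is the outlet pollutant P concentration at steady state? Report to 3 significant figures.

1.09 mg/L

V dC/dt = Q(C_in − C) − k V C.
At steady state: 0 = Q C_in − (Q + kV) C_ss, so C_ss = Q C_in/(Q + kV).
C_ss = 21.7·2.43/(21.7 + 0.0296·908) = 52.731/48.577 = 1.0855 mg/L.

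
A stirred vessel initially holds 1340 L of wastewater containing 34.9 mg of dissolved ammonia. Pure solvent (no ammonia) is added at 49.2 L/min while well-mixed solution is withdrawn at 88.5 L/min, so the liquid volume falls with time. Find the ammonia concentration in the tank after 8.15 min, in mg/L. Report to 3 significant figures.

Total volume: dV/dt = Q_in − Q_out = -39.300 L/min, so V(t) = 1340 − 39.300 t and V(8.15) = 1019.7 L.
Species balance (pure solvent in): dm/dt = −Q_out · m/V(t).
dm/m = −Q_out dt/(V₀ − 39.300 t); integrating gives ln(m/m₀) = −(Q_out/(Q_in−Q_out)) ln(V/V₀).
m = m₀ (V₀/V)^(Q_out/(Q_in−Q_out)) = 34.9 × (1340/1019.7)^(-2.2519) = 18.866 mg.
C = m/V = 18.866/1019.7 = 0.018501 mg/L.

0.0185 mg/L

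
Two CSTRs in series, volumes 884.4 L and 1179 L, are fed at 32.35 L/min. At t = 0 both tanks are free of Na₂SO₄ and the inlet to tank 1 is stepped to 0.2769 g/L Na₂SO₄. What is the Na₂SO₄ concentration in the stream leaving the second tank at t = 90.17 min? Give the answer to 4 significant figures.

Species balance on tank i: dCᵢ/dt = (Cᵢ₋₁ − Cᵢ)/τᵢ with τᵢ = Vᵢ/Q.
τ₁ = 884.4/32.35 = 27.3385 min; τ₂ = 1179/32.35 = 36.4451 min.
Solving the cascade with C₁(0)=C₂(0)=0 gives C₂(t) = C_in[1 − (τ₁ e^(−t/τ₁) − τ₂ e^(−t/τ₂))/(τ₁ − τ₂)].
At t = 90.17: e^(−t/τ₁) = 0.0369466, e^(−t/τ₂) = 0.0842362.
C₂ = 0.2769·[1 − (27.3385·0.0369466 − 36.4451·0.0842362)/(-9.10665)] = 0.2769·0.773799 = 0.214265 g/L.

0.2143 g/L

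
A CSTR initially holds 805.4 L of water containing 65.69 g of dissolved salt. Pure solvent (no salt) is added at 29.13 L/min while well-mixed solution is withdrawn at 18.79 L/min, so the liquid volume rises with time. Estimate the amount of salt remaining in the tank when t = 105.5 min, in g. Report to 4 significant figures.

13.86 g

Total volume: dV/dt = Q_in − Q_out = 10.3400 L/min, so V(t) = 805.4 + 10.3400 t and V(105.5) = 1896.27 L.
Solute balance: dm/dt = 0 − Q_out C = −Q_out m/V(t).
dm/m = −Q_out dt/(V₀ + 10.3400 t); integrating gives ln(m/m₀) = −(Q_out/(Q_in−Q_out)) ln(V/V₀).
m = m₀ (V₀/V)^(Q_out/(Q_in−Q_out)) = 65.69 × (805.4/1896.27)^(1.81721) = 13.8579 g.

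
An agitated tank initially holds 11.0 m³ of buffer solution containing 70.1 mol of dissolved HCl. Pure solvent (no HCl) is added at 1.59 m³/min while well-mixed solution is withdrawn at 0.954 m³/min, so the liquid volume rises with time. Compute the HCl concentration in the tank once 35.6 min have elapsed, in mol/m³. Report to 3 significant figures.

0.390 mol/m³

Let m(t) be the amount of HCl. Volume: V(t) = V₀ + (Q_in − Q_out) t = 11.0 + 0.63600 t; V(35.6) = 33.642 m³.
Solute balance: dm/dt = 0 − Q_out C = −Q_out m/V(t).
dm/m = −Q_out dt/(V₀ + 0.63600 t); integrating gives ln(m/m₀) = −(Q_out/(Q_in−Q_out)) ln(V/V₀).
m = m₀ (V₀/V)^(Q_out/(Q_in−Q_out)) = 70.1 × (11.0/33.642)^(1.5000) = 13.107 mol.
C = m/V = 13.107/33.642 = 0.38960 mol/m³.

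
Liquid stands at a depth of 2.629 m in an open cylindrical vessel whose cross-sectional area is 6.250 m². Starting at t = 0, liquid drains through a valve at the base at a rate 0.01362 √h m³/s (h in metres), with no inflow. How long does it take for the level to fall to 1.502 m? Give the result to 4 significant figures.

363.3 s

With no inflow, A dh/dt = −0.01362 √h.
∫ h^(−1/2) dh = −(0.01362/A) ∫ dt, giving 2√h = 2√h₀ − (0.01362/A) t.
t = 2A(√h₀ − √h)/0.01362 = 2·6.250·(√2.629 − √1.502)/0.01362
  = 12.5000 × (1.62142 − 1.22556) / 0.01362 = 363.306 s.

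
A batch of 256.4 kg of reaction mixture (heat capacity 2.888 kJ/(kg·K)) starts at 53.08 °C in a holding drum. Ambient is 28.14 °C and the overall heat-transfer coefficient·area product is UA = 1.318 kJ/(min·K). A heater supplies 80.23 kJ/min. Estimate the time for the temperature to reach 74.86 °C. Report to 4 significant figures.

523.5 min

M c_p dT/dt = −UA(T − T_amb) + Q̇.
τ = M c_p/UA = 561.823 min; T_ss = T_amb + Q̇/UA = 28.14 + 80.23/1.318 = 89.0125 °C.
T(t) = T_ss + (T₀ − T_ss)e^(−t/τ); set T = 74.86:
t = −τ ln[(T − T_ss)/(T₀ − T_ss)] = −561.823 · ln(0.393864) = 523.479 min.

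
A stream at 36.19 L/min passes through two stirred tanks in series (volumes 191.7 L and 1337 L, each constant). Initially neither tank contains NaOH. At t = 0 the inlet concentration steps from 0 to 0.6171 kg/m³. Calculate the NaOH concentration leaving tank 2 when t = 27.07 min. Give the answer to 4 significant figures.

Time constants: τᵢ = Vᵢ/Q for each well-mixed tank.
τ₁ = 191.7/36.19 = 5.29704 min; τ₂ = 1337/36.19 = 36.9439 min.
Solving the cascade with C₁(0)=C₂(0)=0 gives C₂(t) = C_in[1 − (τ₁ e^(−t/τ₁) − τ₂ e^(−t/τ₂))/(τ₁ − τ₂)].
At t = 27.07: e^(−t/τ₁) = 0.00603368, e^(−t/τ₂) = 0.480594.
C₂ = 0.6171·[1 − (5.29704·0.00603368 − 36.9439·0.480594)/(-31.6469)] = 0.6171·0.439974 = 0.271508 kg/m³.

0.2715 kg/m³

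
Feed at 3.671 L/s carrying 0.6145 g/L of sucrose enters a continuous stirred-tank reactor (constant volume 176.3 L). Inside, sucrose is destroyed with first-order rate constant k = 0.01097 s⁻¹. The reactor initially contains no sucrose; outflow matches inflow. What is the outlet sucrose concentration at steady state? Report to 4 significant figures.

0.4025 g/L

Species balance: V dC/dt = Q C_in − Q C − k V C.
At steady state: 0 = Q C_in − (Q + kV) C_ss, so C_ss = Q C_in/(Q + kV).
C_ss = 3.671·0.6145/(3.671 + 0.01097·176.3) = 2.25583/5.60501 = 0.402467 g/L.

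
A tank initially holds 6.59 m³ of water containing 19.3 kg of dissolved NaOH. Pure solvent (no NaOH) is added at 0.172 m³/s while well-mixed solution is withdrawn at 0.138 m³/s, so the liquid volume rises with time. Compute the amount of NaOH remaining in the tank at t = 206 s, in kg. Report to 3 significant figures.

1.02 kg

Total volume: dV/dt = Q_in − Q_out = 0.034000 m³/s, so V(t) = 6.59 + 0.034000 t and V(206) = 13.594 m³.
No NaOH enters, so dm/dt = −Q_out · (m/V).
Separate: dm/m = −Q_out dt/V(t) ⇒ ln(m/m₀) = −(Q_out/(Q_in−Q_out)) ln(V/V₀).
m = m₀ (V₀/V)^(Q_out/(Q_in−Q_out)) = 19.3 × (6.59/13.594)^(4.0588) = 1.0214 kg.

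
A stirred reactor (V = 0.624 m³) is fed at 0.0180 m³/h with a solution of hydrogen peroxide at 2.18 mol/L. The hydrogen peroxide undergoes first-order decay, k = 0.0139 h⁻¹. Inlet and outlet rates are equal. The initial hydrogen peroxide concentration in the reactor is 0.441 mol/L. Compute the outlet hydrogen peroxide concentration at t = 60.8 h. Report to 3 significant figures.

1.39 mol/L

Species balance: V dC/dt = Q C_in − Q C − k V C.
dC/dt = (Q/V) C_in − (Q/V + k) C; effective rate a = Q/V + k = 0.028846 + 0.0139 = 0.042746 h⁻¹.
C_ss = Q C_in/(Q + kV) = 1.4711 mol/L; C(t) = C_ss + (C₀ − C_ss) e^(−a t).
C(60.8) = 1.4711 + (-1.0301)·e^(−0.042746·60.8) = 1.4711 + (-1.0301)·0.074350 = 1.3945 mol/L.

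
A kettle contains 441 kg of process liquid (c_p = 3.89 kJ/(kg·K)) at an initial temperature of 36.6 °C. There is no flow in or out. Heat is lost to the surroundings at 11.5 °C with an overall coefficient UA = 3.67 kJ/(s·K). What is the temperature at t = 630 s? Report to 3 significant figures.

18.0 °C

First-law balance (no shaft work): M c_p dT/dt = −UA(T − T_amb).
dT/dt = (T_ss − T)/τ with T_ss = T_amb = 11.500 °C, τ = M c_p/UA = 441·3.89/3.67 = 467.44 s.
This is linear first-order; T(t) = T_ss + (T₀ − T_ss) e^(−t/τ).
T(630) = 11.500 + (25.100)·0.25982 = 18.021 °C.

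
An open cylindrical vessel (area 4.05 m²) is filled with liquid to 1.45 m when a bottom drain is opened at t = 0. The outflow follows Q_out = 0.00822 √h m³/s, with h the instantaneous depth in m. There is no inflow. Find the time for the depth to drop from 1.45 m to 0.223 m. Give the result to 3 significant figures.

721 s

Mass balance (ρ constant): A dh/dt = −0.00822 √h.
Separate and integrate: 2(√h − √h₀) = −(0.00822/A) t.
t = 2A(√h₀ − √h)/0.00822 = 2·4.05·(√1.45 − √0.223)/0.00822
  = 8.1000 × (1.2042 − 0.47223) / 0.00822 = 721.25 s.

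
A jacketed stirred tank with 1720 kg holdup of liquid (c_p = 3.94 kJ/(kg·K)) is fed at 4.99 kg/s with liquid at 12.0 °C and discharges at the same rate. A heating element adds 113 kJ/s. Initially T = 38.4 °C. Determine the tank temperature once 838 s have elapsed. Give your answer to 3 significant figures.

19.6 °C

M c_p dT/dt = ṁ c_p (T_in − T) + Q̇.
τ = M/ṁ = 344.69 s; T_ss = T_in + Q̇/(ṁ c_p) = 12.0 + 113/(4.99·3.94) = 17.748 °C.
T approaches T_ss exponentially: T(t) = T_ss + (T₀ − T_ss) e^(−t/τ).
T(838) = 17.748 + (20.652)·e^(−838/344.69) = 17.748 + (20.652)·0.087934 = 19.564 °C.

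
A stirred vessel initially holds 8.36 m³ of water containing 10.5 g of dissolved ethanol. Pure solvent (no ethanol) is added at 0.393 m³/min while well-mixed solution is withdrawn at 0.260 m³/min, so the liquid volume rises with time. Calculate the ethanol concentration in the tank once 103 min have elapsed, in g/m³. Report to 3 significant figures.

Total volume: dV/dt = Q_in − Q_out = 0.13300 m³/min, so V(t) = 8.36 + 0.13300 t and V(103) = 22.059 m³.
No ethanol enters, so dm/dt = −Q_out · (m/V).
Separate: dm/m = −Q_out dt/V(t) ⇒ ln(m/m₀) = −(Q_out/(Q_in−Q_out)) ln(V/V₀).
m = m₀ (V₀/V)^(Q_out/(Q_in−Q_out)) = 10.5 × (8.36/22.059)^(1.9549) = 1.5756 g.
C = m/V = 1.5756/22.059 = 0.071426 g/m³.

0.0714 g/m³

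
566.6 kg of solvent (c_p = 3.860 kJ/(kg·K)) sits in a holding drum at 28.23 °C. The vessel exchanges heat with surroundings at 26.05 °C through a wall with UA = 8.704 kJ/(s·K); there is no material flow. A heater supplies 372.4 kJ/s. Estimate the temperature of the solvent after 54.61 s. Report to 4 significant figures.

36.16 °C

First-law balance (no shaft work): M c_p dT/dt = −UA(T − T_amb) + Q̇.
dT/dt = (T_ss − T)/τ with T_ss = T_amb + Q̇/UA = 26.05 + 372.4/8.704 = 68.8349 °C, τ = M c_p/UA = 566.6·3.860/8.704 = 251.273 s.
Integrating: T(t) = T_ss + (T₀ − T_ss) e^(−t/τ).
T(54.61) = 68.8349 + (-40.6049)·0.804661 = 36.1617 °C.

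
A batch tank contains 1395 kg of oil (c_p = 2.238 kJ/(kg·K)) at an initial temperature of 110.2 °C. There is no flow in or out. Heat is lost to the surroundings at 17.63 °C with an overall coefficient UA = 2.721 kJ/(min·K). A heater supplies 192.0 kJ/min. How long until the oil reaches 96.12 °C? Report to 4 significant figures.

Energy balance: M c_p dT/dt = −UA(T − T_amb) + Q̇.
τ = M c_p/UA = 1147.38 min; T_ss = T_amb + Q̇/UA = 17.63 + 192.0/2.721 = 88.1923 °C.
T(t) = T_ss + (T₀ − T_ss)e^(−t/τ); set T = 96.12:
t = −τ ln[(T − T_ss)/(T₀ − T_ss)] = −1147.38 · ln(0.360224) = 1171.50 min.

1172 min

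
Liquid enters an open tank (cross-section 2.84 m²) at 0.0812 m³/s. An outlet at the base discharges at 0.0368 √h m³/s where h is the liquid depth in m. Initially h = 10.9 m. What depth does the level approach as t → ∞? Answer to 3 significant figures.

4.87 m

A dh/dt = Q_in − 0.0368 √h. Steady state requires inflow = outflow:
Q_in = 0.0368 √h_ss ⇒ √h_ss = 0.0812/0.0368 = 2.2065.
h_ss = 2.2065² = 4.8687 m. (Since h₀ = 10.9 m > h_ss, the level will fall toward this value.)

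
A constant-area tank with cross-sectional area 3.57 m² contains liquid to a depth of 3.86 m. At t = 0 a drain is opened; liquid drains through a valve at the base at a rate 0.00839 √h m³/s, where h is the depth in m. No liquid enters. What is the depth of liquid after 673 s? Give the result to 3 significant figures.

1.38 m

With no inflow, A dh/dt = −0.00839 √h.
∫ h^(−1/2) dh = −(0.00839/A) ∫ dt, giving 2√h = 2√h₀ − (0.00839/A) t.
√h = √3.86 − 0.00839·673/(2·3.57) = 1.9647 − 0.79082 = 1.1739.
h = 1.1739² = 1.3780 m.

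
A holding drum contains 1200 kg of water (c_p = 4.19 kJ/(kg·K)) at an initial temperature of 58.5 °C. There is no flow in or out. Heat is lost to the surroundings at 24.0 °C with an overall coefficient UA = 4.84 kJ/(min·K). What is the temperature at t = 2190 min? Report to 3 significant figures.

28.2 °C

M c_p dT/dt = −UA(T − T_amb).
dT/dt = (T_ss − T)/τ with T_ss = T_amb = 24.000 °C, τ = M c_p/UA = 1200·4.19/4.84 = 1038.8 min.
T approaches T_ss exponentially: T(t) = T_ss + (T₀ − T_ss) e^(−t/τ).
T(2190) = 24.000 + (34.500)·0.12147 = 28.191 °C.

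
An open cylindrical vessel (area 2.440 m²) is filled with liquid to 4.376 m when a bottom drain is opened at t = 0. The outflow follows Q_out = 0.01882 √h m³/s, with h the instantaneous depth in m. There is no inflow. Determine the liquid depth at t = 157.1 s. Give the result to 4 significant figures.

Unsteady balance on liquid volume: A dh/dt = −0.01882 √h.
This is separable: 2 d(√h)/dt = −0.01882/A, so √h = √h₀ − (0.01882/(2A)) t.
√h = √4.376 − 0.01882·157.1/(2·2.440) = 2.09189 − 0.605865 = 1.48602.
h = 1.48602² = 2.20827 m.

2.208 m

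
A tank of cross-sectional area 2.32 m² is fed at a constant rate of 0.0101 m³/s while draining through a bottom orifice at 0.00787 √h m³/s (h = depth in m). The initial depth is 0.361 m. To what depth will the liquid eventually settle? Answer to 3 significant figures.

Volume balance on the tank: A dh/dt = Q_in − 0.00787 √h. At steady state dh/dt = 0:
Q_in = 0.00787 √h_ss ⇒ √h_ss = 0.0101/0.00787 = 1.2834.
h_ss = 1.2834² = 1.6470 m. (Since h₀ = 0.361 m < h_ss, the level will rise toward this value.)

1.65 m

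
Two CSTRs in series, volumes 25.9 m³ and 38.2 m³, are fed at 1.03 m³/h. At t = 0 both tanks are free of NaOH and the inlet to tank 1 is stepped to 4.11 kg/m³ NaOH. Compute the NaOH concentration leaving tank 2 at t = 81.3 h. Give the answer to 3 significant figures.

3.03 kg/m³

Each tank obeys Vᵢ dCᵢ/dt = Q(Cᵢ₋₁ − Cᵢ), so τᵢ = Vᵢ/Q.
τ₁ = 25.9/1.03 = 25.146 h; τ₂ = 38.2/1.03 = 37.087 h.
Solving the cascade with C₁(0)=C₂(0)=0 gives C₂(t) = C_in[1 − (τ₁ e^(−t/τ₁) − τ₂ e^(−t/τ₂))/(τ₁ − τ₂)].
At t = 81.3: e^(−t/τ₁) = 0.039432, e^(−t/τ₂) = 0.11168.
C₂ = 4.11·[1 − (25.146·0.039432 − 37.087·0.11168)/(-11.942)] = 4.11·0.73619 = 3.0257 kg/m³.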